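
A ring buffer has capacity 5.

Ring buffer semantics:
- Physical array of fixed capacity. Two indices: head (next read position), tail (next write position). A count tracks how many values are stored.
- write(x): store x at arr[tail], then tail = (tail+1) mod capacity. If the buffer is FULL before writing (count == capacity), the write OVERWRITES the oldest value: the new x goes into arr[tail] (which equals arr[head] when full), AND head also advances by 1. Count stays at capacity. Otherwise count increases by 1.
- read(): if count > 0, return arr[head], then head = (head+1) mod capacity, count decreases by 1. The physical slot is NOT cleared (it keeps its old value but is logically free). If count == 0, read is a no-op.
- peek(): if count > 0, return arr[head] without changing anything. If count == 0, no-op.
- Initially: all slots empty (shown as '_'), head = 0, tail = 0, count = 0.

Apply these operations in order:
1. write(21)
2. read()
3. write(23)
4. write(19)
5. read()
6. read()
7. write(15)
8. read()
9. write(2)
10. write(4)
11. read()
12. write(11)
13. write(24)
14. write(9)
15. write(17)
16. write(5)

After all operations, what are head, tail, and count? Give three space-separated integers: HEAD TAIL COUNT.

After op 1 (write(21)): arr=[21 _ _ _ _] head=0 tail=1 count=1
After op 2 (read()): arr=[21 _ _ _ _] head=1 tail=1 count=0
After op 3 (write(23)): arr=[21 23 _ _ _] head=1 tail=2 count=1
After op 4 (write(19)): arr=[21 23 19 _ _] head=1 tail=3 count=2
After op 5 (read()): arr=[21 23 19 _ _] head=2 tail=3 count=1
After op 6 (read()): arr=[21 23 19 _ _] head=3 tail=3 count=0
After op 7 (write(15)): arr=[21 23 19 15 _] head=3 tail=4 count=1
After op 8 (read()): arr=[21 23 19 15 _] head=4 tail=4 count=0
After op 9 (write(2)): arr=[21 23 19 15 2] head=4 tail=0 count=1
After op 10 (write(4)): arr=[4 23 19 15 2] head=4 tail=1 count=2
After op 11 (read()): arr=[4 23 19 15 2] head=0 tail=1 count=1
After op 12 (write(11)): arr=[4 11 19 15 2] head=0 tail=2 count=2
After op 13 (write(24)): arr=[4 11 24 15 2] head=0 tail=3 count=3
After op 14 (write(9)): arr=[4 11 24 9 2] head=0 tail=4 count=4
After op 15 (write(17)): arr=[4 11 24 9 17] head=0 tail=0 count=5
After op 16 (write(5)): arr=[5 11 24 9 17] head=1 tail=1 count=5

Answer: 1 1 5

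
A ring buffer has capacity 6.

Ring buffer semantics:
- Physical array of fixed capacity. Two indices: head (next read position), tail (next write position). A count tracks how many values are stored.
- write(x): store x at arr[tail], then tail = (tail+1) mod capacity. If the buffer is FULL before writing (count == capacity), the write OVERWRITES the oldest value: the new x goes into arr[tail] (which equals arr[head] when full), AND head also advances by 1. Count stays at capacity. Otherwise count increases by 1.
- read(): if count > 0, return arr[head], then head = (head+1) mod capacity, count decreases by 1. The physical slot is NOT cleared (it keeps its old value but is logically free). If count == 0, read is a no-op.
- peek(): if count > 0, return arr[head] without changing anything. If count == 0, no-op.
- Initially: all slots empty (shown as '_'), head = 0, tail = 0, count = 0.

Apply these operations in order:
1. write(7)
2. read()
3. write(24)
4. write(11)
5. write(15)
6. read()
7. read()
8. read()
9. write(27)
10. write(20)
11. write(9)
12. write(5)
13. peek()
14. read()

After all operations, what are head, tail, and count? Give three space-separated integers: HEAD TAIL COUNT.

After op 1 (write(7)): arr=[7 _ _ _ _ _] head=0 tail=1 count=1
After op 2 (read()): arr=[7 _ _ _ _ _] head=1 tail=1 count=0
After op 3 (write(24)): arr=[7 24 _ _ _ _] head=1 tail=2 count=1
After op 4 (write(11)): arr=[7 24 11 _ _ _] head=1 tail=3 count=2
After op 5 (write(15)): arr=[7 24 11 15 _ _] head=1 tail=4 count=3
After op 6 (read()): arr=[7 24 11 15 _ _] head=2 tail=4 count=2
After op 7 (read()): arr=[7 24 11 15 _ _] head=3 tail=4 count=1
After op 8 (read()): arr=[7 24 11 15 _ _] head=4 tail=4 count=0
After op 9 (write(27)): arr=[7 24 11 15 27 _] head=4 tail=5 count=1
After op 10 (write(20)): arr=[7 24 11 15 27 20] head=4 tail=0 count=2
After op 11 (write(9)): arr=[9 24 11 15 27 20] head=4 tail=1 count=3
After op 12 (write(5)): arr=[9 5 11 15 27 20] head=4 tail=2 count=4
After op 13 (peek()): arr=[9 5 11 15 27 20] head=4 tail=2 count=4
After op 14 (read()): arr=[9 5 11 15 27 20] head=5 tail=2 count=3

Answer: 5 2 3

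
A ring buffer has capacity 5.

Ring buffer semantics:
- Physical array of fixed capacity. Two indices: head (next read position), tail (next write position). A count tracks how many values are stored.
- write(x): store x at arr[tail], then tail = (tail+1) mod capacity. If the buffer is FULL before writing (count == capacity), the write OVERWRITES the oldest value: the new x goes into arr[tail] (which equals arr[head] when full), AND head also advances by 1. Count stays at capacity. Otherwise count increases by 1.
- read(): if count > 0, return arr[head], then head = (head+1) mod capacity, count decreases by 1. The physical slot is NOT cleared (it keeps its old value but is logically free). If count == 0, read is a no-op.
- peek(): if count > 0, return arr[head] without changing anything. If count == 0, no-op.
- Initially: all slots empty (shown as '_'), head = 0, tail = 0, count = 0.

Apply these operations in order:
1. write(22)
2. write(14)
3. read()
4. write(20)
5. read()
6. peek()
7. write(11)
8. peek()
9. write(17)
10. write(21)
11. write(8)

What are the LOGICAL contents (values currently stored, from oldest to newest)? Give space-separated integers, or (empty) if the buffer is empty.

After op 1 (write(22)): arr=[22 _ _ _ _] head=0 tail=1 count=1
After op 2 (write(14)): arr=[22 14 _ _ _] head=0 tail=2 count=2
After op 3 (read()): arr=[22 14 _ _ _] head=1 tail=2 count=1
After op 4 (write(20)): arr=[22 14 20 _ _] head=1 tail=3 count=2
After op 5 (read()): arr=[22 14 20 _ _] head=2 tail=3 count=1
After op 6 (peek()): arr=[22 14 20 _ _] head=2 tail=3 count=1
After op 7 (write(11)): arr=[22 14 20 11 _] head=2 tail=4 count=2
After op 8 (peek()): arr=[22 14 20 11 _] head=2 tail=4 count=2
After op 9 (write(17)): arr=[22 14 20 11 17] head=2 tail=0 count=3
After op 10 (write(21)): arr=[21 14 20 11 17] head=2 tail=1 count=4
After op 11 (write(8)): arr=[21 8 20 11 17] head=2 tail=2 count=5

Answer: 20 11 17 21 8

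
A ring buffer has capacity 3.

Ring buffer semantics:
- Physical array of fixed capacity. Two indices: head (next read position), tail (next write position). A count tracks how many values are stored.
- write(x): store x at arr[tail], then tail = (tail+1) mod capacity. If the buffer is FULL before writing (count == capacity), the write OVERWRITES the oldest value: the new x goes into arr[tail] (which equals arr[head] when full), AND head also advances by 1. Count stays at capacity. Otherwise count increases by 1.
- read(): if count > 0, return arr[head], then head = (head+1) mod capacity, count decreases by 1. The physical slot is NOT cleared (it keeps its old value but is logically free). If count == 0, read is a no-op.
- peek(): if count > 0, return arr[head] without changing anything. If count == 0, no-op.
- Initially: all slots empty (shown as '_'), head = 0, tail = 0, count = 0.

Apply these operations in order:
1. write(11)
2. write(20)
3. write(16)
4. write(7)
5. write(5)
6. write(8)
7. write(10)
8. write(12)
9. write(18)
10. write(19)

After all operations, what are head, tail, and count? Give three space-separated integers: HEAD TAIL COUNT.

Answer: 1 1 3

Derivation:
After op 1 (write(11)): arr=[11 _ _] head=0 tail=1 count=1
After op 2 (write(20)): arr=[11 20 _] head=0 tail=2 count=2
After op 3 (write(16)): arr=[11 20 16] head=0 tail=0 count=3
After op 4 (write(7)): arr=[7 20 16] head=1 tail=1 count=3
After op 5 (write(5)): arr=[7 5 16] head=2 tail=2 count=3
After op 6 (write(8)): arr=[7 5 8] head=0 tail=0 count=3
After op 7 (write(10)): arr=[10 5 8] head=1 tail=1 count=3
After op 8 (write(12)): arr=[10 12 8] head=2 tail=2 count=3
After op 9 (write(18)): arr=[10 12 18] head=0 tail=0 count=3
After op 10 (write(19)): arr=[19 12 18] head=1 tail=1 count=3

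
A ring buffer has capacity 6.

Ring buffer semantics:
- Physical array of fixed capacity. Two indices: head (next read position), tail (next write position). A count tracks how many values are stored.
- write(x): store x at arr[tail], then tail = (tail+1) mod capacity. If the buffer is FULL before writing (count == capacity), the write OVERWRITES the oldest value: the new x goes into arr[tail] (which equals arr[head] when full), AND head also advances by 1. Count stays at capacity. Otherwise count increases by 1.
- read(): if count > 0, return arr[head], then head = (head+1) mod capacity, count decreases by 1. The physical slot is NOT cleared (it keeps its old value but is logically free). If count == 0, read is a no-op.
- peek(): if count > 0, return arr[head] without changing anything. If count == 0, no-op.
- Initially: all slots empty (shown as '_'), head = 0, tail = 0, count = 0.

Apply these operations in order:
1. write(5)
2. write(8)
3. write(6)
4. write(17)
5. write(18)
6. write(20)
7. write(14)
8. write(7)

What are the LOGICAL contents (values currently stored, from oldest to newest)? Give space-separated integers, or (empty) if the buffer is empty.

After op 1 (write(5)): arr=[5 _ _ _ _ _] head=0 tail=1 count=1
After op 2 (write(8)): arr=[5 8 _ _ _ _] head=0 tail=2 count=2
After op 3 (write(6)): arr=[5 8 6 _ _ _] head=0 tail=3 count=3
After op 4 (write(17)): arr=[5 8 6 17 _ _] head=0 tail=4 count=4
After op 5 (write(18)): arr=[5 8 6 17 18 _] head=0 tail=5 count=5
After op 6 (write(20)): arr=[5 8 6 17 18 20] head=0 tail=0 count=6
After op 7 (write(14)): arr=[14 8 6 17 18 20] head=1 tail=1 count=6
After op 8 (write(7)): arr=[14 7 6 17 18 20] head=2 tail=2 count=6

Answer: 6 17 18 20 14 7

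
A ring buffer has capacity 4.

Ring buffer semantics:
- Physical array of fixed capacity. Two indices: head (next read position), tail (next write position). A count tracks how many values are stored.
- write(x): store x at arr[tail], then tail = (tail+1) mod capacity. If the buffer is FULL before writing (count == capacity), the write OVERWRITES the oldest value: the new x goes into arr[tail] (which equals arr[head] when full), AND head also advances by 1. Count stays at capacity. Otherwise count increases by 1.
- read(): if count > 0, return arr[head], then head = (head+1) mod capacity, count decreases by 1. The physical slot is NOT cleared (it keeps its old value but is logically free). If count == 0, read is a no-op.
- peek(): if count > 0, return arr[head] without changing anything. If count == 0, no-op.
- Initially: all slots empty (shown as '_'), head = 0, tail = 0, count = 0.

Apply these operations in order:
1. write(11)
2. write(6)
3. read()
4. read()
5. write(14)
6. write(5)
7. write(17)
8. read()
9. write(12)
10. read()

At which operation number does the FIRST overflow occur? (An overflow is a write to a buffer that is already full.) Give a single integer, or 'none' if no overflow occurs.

After op 1 (write(11)): arr=[11 _ _ _] head=0 tail=1 count=1
After op 2 (write(6)): arr=[11 6 _ _] head=0 tail=2 count=2
After op 3 (read()): arr=[11 6 _ _] head=1 tail=2 count=1
After op 4 (read()): arr=[11 6 _ _] head=2 tail=2 count=0
After op 5 (write(14)): arr=[11 6 14 _] head=2 tail=3 count=1
After op 6 (write(5)): arr=[11 6 14 5] head=2 tail=0 count=2
After op 7 (write(17)): arr=[17 6 14 5] head=2 tail=1 count=3
After op 8 (read()): arr=[17 6 14 5] head=3 tail=1 count=2
After op 9 (write(12)): arr=[17 12 14 5] head=3 tail=2 count=3
After op 10 (read()): arr=[17 12 14 5] head=0 tail=2 count=2

Answer: none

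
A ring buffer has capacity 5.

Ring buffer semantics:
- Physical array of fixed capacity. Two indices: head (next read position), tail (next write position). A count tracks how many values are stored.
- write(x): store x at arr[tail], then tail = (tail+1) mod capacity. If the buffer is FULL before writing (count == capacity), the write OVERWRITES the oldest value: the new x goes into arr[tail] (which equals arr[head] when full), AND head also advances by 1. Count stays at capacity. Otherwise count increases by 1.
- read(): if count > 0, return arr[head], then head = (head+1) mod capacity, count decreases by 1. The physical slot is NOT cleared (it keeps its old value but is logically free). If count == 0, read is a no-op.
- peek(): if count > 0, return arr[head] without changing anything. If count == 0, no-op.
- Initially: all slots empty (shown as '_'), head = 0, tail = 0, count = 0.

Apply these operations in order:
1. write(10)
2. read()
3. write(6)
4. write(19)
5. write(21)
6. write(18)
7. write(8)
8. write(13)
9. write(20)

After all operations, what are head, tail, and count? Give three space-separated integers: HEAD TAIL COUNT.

After op 1 (write(10)): arr=[10 _ _ _ _] head=0 tail=1 count=1
After op 2 (read()): arr=[10 _ _ _ _] head=1 tail=1 count=0
After op 3 (write(6)): arr=[10 6 _ _ _] head=1 tail=2 count=1
After op 4 (write(19)): arr=[10 6 19 _ _] head=1 tail=3 count=2
After op 5 (write(21)): arr=[10 6 19 21 _] head=1 tail=4 count=3
After op 6 (write(18)): arr=[10 6 19 21 18] head=1 tail=0 count=4
After op 7 (write(8)): arr=[8 6 19 21 18] head=1 tail=1 count=5
After op 8 (write(13)): arr=[8 13 19 21 18] head=2 tail=2 count=5
After op 9 (write(20)): arr=[8 13 20 21 18] head=3 tail=3 count=5

Answer: 3 3 5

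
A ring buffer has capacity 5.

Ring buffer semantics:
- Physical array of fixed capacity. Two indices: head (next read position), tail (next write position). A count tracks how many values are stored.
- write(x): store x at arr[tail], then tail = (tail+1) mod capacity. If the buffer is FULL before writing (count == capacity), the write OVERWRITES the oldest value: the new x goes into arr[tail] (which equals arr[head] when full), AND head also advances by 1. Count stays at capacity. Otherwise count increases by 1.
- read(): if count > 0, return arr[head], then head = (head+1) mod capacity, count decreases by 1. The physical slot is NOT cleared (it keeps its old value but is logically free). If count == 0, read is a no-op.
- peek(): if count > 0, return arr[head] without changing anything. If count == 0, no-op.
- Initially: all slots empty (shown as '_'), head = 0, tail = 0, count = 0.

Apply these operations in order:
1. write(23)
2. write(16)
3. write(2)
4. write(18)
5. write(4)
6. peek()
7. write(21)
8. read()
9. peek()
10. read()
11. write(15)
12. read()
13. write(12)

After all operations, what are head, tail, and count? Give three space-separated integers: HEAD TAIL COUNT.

Answer: 4 3 4

Derivation:
After op 1 (write(23)): arr=[23 _ _ _ _] head=0 tail=1 count=1
After op 2 (write(16)): arr=[23 16 _ _ _] head=0 tail=2 count=2
After op 3 (write(2)): arr=[23 16 2 _ _] head=0 tail=3 count=3
After op 4 (write(18)): arr=[23 16 2 18 _] head=0 tail=4 count=4
After op 5 (write(4)): arr=[23 16 2 18 4] head=0 tail=0 count=5
After op 6 (peek()): arr=[23 16 2 18 4] head=0 tail=0 count=5
After op 7 (write(21)): arr=[21 16 2 18 4] head=1 tail=1 count=5
After op 8 (read()): arr=[21 16 2 18 4] head=2 tail=1 count=4
After op 9 (peek()): arr=[21 16 2 18 4] head=2 tail=1 count=4
After op 10 (read()): arr=[21 16 2 18 4] head=3 tail=1 count=3
After op 11 (write(15)): arr=[21 15 2 18 4] head=3 tail=2 count=4
After op 12 (read()): arr=[21 15 2 18 4] head=4 tail=2 count=3
After op 13 (write(12)): arr=[21 15 12 18 4] head=4 tail=3 count=4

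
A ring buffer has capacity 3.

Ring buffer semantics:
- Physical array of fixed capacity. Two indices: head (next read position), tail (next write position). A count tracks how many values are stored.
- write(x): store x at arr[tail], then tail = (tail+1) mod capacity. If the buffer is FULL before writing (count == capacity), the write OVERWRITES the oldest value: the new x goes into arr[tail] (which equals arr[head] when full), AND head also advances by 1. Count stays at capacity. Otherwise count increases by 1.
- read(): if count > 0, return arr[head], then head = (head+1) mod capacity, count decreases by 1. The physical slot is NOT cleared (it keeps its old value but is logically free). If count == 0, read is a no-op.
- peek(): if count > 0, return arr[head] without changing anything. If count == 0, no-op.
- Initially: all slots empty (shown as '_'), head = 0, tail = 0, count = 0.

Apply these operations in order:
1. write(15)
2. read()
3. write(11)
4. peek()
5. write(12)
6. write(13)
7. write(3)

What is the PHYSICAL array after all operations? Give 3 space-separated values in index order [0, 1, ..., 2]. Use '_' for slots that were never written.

Answer: 13 3 12

Derivation:
After op 1 (write(15)): arr=[15 _ _] head=0 tail=1 count=1
After op 2 (read()): arr=[15 _ _] head=1 tail=1 count=0
After op 3 (write(11)): arr=[15 11 _] head=1 tail=2 count=1
After op 4 (peek()): arr=[15 11 _] head=1 tail=2 count=1
After op 5 (write(12)): arr=[15 11 12] head=1 tail=0 count=2
After op 6 (write(13)): arr=[13 11 12] head=1 tail=1 count=3
After op 7 (write(3)): arr=[13 3 12] head=2 tail=2 count=3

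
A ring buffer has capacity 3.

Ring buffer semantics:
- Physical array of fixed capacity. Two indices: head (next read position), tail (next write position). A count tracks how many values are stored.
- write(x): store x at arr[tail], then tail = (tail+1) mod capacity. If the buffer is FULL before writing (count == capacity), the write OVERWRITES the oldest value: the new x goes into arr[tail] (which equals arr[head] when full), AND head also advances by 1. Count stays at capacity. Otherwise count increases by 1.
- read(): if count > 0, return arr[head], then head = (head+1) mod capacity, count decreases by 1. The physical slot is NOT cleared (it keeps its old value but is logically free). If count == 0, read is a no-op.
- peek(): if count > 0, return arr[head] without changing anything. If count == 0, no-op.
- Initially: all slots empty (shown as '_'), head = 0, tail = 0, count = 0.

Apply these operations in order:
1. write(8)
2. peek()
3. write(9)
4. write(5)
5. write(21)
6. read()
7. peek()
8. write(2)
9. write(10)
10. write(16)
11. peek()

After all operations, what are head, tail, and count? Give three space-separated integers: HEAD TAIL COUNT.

After op 1 (write(8)): arr=[8 _ _] head=0 tail=1 count=1
After op 2 (peek()): arr=[8 _ _] head=0 tail=1 count=1
After op 3 (write(9)): arr=[8 9 _] head=0 tail=2 count=2
After op 4 (write(5)): arr=[8 9 5] head=0 tail=0 count=3
After op 5 (write(21)): arr=[21 9 5] head=1 tail=1 count=3
After op 6 (read()): arr=[21 9 5] head=2 tail=1 count=2
After op 7 (peek()): arr=[21 9 5] head=2 tail=1 count=2
After op 8 (write(2)): arr=[21 2 5] head=2 tail=2 count=3
After op 9 (write(10)): arr=[21 2 10] head=0 tail=0 count=3
After op 10 (write(16)): arr=[16 2 10] head=1 tail=1 count=3
After op 11 (peek()): arr=[16 2 10] head=1 tail=1 count=3

Answer: 1 1 3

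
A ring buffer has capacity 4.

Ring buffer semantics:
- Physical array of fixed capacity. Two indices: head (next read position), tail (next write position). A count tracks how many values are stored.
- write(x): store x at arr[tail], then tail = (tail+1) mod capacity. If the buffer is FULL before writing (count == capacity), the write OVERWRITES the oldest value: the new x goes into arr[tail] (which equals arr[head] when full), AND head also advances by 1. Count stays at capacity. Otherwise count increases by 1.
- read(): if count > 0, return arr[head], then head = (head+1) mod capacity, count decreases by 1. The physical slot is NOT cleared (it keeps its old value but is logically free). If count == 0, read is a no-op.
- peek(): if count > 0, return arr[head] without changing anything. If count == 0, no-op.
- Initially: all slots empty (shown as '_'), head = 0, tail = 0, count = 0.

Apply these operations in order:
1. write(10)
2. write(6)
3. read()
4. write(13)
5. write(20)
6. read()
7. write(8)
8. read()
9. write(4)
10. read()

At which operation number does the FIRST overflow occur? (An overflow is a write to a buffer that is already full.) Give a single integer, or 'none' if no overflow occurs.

Answer: none

Derivation:
After op 1 (write(10)): arr=[10 _ _ _] head=0 tail=1 count=1
After op 2 (write(6)): arr=[10 6 _ _] head=0 tail=2 count=2
After op 3 (read()): arr=[10 6 _ _] head=1 tail=2 count=1
After op 4 (write(13)): arr=[10 6 13 _] head=1 tail=3 count=2
After op 5 (write(20)): arr=[10 6 13 20] head=1 tail=0 count=3
After op 6 (read()): arr=[10 6 13 20] head=2 tail=0 count=2
After op 7 (write(8)): arr=[8 6 13 20] head=2 tail=1 count=3
After op 8 (read()): arr=[8 6 13 20] head=3 tail=1 count=2
After op 9 (write(4)): arr=[8 4 13 20] head=3 tail=2 count=3
After op 10 (read()): arr=[8 4 13 20] head=0 tail=2 count=2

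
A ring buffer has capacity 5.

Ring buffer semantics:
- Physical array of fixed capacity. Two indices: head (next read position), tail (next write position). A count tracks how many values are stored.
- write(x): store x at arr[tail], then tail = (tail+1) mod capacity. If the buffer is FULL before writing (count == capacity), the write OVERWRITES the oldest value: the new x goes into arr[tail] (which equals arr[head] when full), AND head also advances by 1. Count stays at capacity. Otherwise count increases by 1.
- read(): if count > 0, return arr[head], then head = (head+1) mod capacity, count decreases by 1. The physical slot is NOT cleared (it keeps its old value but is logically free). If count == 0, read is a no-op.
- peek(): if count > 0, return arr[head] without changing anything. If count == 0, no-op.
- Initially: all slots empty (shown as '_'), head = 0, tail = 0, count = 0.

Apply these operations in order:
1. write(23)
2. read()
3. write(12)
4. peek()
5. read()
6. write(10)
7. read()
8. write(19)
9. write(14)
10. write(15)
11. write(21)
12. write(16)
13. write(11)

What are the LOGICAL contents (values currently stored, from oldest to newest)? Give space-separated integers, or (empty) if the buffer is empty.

Answer: 14 15 21 16 11

Derivation:
After op 1 (write(23)): arr=[23 _ _ _ _] head=0 tail=1 count=1
After op 2 (read()): arr=[23 _ _ _ _] head=1 tail=1 count=0
After op 3 (write(12)): arr=[23 12 _ _ _] head=1 tail=2 count=1
After op 4 (peek()): arr=[23 12 _ _ _] head=1 tail=2 count=1
After op 5 (read()): arr=[23 12 _ _ _] head=2 tail=2 count=0
After op 6 (write(10)): arr=[23 12 10 _ _] head=2 tail=3 count=1
After op 7 (read()): arr=[23 12 10 _ _] head=3 tail=3 count=0
After op 8 (write(19)): arr=[23 12 10 19 _] head=3 tail=4 count=1
After op 9 (write(14)): arr=[23 12 10 19 14] head=3 tail=0 count=2
After op 10 (write(15)): arr=[15 12 10 19 14] head=3 tail=1 count=3
After op 11 (write(21)): arr=[15 21 10 19 14] head=3 tail=2 count=4
After op 12 (write(16)): arr=[15 21 16 19 14] head=3 tail=3 count=5
After op 13 (write(11)): arr=[15 21 16 11 14] head=4 tail=4 count=5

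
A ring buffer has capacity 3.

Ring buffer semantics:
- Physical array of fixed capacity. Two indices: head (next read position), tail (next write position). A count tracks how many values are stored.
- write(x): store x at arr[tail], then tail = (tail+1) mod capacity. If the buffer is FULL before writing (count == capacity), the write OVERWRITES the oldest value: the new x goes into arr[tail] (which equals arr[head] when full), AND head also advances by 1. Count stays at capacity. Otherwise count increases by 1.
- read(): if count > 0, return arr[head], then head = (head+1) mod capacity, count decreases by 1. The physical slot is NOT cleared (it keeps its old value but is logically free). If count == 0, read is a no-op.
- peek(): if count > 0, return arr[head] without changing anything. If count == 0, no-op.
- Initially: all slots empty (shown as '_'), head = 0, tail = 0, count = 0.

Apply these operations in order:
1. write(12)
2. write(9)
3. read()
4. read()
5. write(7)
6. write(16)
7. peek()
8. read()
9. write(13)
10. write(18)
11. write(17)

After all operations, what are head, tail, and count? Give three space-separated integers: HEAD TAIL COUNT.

Answer: 1 1 3

Derivation:
After op 1 (write(12)): arr=[12 _ _] head=0 tail=1 count=1
After op 2 (write(9)): arr=[12 9 _] head=0 tail=2 count=2
After op 3 (read()): arr=[12 9 _] head=1 tail=2 count=1
After op 4 (read()): arr=[12 9 _] head=2 tail=2 count=0
After op 5 (write(7)): arr=[12 9 7] head=2 tail=0 count=1
After op 6 (write(16)): arr=[16 9 7] head=2 tail=1 count=2
After op 7 (peek()): arr=[16 9 7] head=2 tail=1 count=2
After op 8 (read()): arr=[16 9 7] head=0 tail=1 count=1
After op 9 (write(13)): arr=[16 13 7] head=0 tail=2 count=2
After op 10 (write(18)): arr=[16 13 18] head=0 tail=0 count=3
After op 11 (write(17)): arr=[17 13 18] head=1 tail=1 count=3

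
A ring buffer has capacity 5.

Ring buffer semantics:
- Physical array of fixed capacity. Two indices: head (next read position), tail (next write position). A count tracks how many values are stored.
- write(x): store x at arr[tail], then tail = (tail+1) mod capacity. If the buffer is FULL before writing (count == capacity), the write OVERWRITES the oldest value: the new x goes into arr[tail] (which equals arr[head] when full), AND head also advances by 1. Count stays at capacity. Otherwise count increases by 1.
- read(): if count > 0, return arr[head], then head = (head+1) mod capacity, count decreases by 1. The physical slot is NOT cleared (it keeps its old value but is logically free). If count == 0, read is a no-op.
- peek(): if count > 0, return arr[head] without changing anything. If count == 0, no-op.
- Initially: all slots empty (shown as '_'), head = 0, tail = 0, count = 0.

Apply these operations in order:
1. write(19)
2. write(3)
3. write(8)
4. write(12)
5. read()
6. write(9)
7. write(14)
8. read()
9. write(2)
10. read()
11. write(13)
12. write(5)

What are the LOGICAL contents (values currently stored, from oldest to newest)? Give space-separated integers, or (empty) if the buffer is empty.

After op 1 (write(19)): arr=[19 _ _ _ _] head=0 tail=1 count=1
After op 2 (write(3)): arr=[19 3 _ _ _] head=0 tail=2 count=2
After op 3 (write(8)): arr=[19 3 8 _ _] head=0 tail=3 count=3
After op 4 (write(12)): arr=[19 3 8 12 _] head=0 tail=4 count=4
After op 5 (read()): arr=[19 3 8 12 _] head=1 tail=4 count=3
After op 6 (write(9)): arr=[19 3 8 12 9] head=1 tail=0 count=4
After op 7 (write(14)): arr=[14 3 8 12 9] head=1 tail=1 count=5
After op 8 (read()): arr=[14 3 8 12 9] head=2 tail=1 count=4
After op 9 (write(2)): arr=[14 2 8 12 9] head=2 tail=2 count=5
After op 10 (read()): arr=[14 2 8 12 9] head=3 tail=2 count=4
After op 11 (write(13)): arr=[14 2 13 12 9] head=3 tail=3 count=5
After op 12 (write(5)): arr=[14 2 13 5 9] head=4 tail=4 count=5

Answer: 9 14 2 13 5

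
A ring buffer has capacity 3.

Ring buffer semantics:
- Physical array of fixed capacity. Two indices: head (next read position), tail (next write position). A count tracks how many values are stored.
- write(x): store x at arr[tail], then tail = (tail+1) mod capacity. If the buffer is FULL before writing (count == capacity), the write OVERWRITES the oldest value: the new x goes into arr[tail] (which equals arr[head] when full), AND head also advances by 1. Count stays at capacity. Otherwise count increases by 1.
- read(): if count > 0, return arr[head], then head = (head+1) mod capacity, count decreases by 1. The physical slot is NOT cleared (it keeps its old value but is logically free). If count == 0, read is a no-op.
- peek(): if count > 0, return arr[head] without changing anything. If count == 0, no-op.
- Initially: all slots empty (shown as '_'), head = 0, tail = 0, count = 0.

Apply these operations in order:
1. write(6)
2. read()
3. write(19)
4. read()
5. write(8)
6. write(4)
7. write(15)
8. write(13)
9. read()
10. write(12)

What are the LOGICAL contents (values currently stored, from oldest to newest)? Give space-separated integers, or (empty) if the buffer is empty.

After op 1 (write(6)): arr=[6 _ _] head=0 tail=1 count=1
After op 2 (read()): arr=[6 _ _] head=1 tail=1 count=0
After op 3 (write(19)): arr=[6 19 _] head=1 tail=2 count=1
After op 4 (read()): arr=[6 19 _] head=2 tail=2 count=0
After op 5 (write(8)): arr=[6 19 8] head=2 tail=0 count=1
After op 6 (write(4)): arr=[4 19 8] head=2 tail=1 count=2
After op 7 (write(15)): arr=[4 15 8] head=2 tail=2 count=3
After op 8 (write(13)): arr=[4 15 13] head=0 tail=0 count=3
After op 9 (read()): arr=[4 15 13] head=1 tail=0 count=2
After op 10 (write(12)): arr=[12 15 13] head=1 tail=1 count=3

Answer: 15 13 12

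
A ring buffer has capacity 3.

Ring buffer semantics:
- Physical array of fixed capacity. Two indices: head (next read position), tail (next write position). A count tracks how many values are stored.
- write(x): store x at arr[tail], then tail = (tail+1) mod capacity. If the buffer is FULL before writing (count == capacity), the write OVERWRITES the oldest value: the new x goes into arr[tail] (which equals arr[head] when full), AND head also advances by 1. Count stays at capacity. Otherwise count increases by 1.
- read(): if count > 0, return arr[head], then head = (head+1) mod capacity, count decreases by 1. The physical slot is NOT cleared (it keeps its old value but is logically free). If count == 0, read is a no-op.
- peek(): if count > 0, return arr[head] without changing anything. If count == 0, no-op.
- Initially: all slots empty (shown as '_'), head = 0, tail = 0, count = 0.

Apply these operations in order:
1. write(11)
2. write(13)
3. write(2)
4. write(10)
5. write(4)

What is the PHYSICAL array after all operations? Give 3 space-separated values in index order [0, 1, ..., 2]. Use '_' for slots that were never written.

After op 1 (write(11)): arr=[11 _ _] head=0 tail=1 count=1
After op 2 (write(13)): arr=[11 13 _] head=0 tail=2 count=2
After op 3 (write(2)): arr=[11 13 2] head=0 tail=0 count=3
After op 4 (write(10)): arr=[10 13 2] head=1 tail=1 count=3
After op 5 (write(4)): arr=[10 4 2] head=2 tail=2 count=3

Answer: 10 4 2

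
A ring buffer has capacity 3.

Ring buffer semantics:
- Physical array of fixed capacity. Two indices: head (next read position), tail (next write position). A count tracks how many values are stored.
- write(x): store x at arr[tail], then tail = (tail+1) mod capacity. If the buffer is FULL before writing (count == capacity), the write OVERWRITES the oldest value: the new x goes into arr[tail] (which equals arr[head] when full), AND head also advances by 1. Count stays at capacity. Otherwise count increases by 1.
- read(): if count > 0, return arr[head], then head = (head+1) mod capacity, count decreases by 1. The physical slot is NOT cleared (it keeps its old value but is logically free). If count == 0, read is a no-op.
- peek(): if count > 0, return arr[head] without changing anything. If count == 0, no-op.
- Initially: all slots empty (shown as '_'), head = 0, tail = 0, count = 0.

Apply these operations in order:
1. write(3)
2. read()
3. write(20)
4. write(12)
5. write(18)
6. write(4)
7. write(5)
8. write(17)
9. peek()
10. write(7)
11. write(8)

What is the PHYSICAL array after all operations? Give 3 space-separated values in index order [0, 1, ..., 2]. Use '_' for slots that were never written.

After op 1 (write(3)): arr=[3 _ _] head=0 tail=1 count=1
After op 2 (read()): arr=[3 _ _] head=1 tail=1 count=0
After op 3 (write(20)): arr=[3 20 _] head=1 tail=2 count=1
After op 4 (write(12)): arr=[3 20 12] head=1 tail=0 count=2
After op 5 (write(18)): arr=[18 20 12] head=1 tail=1 count=3
After op 6 (write(4)): arr=[18 4 12] head=2 tail=2 count=3
After op 7 (write(5)): arr=[18 4 5] head=0 tail=0 count=3
After op 8 (write(17)): arr=[17 4 5] head=1 tail=1 count=3
After op 9 (peek()): arr=[17 4 5] head=1 tail=1 count=3
After op 10 (write(7)): arr=[17 7 5] head=2 tail=2 count=3
After op 11 (write(8)): arr=[17 7 8] head=0 tail=0 count=3

Answer: 17 7 8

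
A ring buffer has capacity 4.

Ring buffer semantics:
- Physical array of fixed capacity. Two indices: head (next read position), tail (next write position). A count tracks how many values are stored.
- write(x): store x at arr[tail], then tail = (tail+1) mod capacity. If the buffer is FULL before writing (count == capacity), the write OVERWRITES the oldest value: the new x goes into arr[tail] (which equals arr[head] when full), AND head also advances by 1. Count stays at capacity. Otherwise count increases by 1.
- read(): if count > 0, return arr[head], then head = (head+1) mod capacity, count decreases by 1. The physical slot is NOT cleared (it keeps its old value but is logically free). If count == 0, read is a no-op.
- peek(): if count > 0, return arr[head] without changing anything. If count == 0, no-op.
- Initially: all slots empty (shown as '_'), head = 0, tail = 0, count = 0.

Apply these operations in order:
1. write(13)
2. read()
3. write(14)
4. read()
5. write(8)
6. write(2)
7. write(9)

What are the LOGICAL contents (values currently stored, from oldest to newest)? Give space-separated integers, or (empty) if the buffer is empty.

After op 1 (write(13)): arr=[13 _ _ _] head=0 tail=1 count=1
After op 2 (read()): arr=[13 _ _ _] head=1 tail=1 count=0
After op 3 (write(14)): arr=[13 14 _ _] head=1 tail=2 count=1
After op 4 (read()): arr=[13 14 _ _] head=2 tail=2 count=0
After op 5 (write(8)): arr=[13 14 8 _] head=2 tail=3 count=1
After op 6 (write(2)): arr=[13 14 8 2] head=2 tail=0 count=2
After op 7 (write(9)): arr=[9 14 8 2] head=2 tail=1 count=3

Answer: 8 2 9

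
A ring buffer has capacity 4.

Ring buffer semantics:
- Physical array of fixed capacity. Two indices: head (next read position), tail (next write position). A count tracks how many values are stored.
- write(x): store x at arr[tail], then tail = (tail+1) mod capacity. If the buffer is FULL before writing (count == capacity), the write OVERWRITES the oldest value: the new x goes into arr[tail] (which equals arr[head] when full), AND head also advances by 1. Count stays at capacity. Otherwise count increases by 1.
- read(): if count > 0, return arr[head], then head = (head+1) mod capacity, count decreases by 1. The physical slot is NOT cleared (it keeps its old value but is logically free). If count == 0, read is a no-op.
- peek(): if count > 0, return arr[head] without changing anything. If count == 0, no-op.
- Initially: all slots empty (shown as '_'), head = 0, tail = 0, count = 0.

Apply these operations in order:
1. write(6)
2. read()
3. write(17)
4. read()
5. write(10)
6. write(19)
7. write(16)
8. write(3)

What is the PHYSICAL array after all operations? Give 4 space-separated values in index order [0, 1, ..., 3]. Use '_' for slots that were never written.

After op 1 (write(6)): arr=[6 _ _ _] head=0 tail=1 count=1
After op 2 (read()): arr=[6 _ _ _] head=1 tail=1 count=0
After op 3 (write(17)): arr=[6 17 _ _] head=1 tail=2 count=1
After op 4 (read()): arr=[6 17 _ _] head=2 tail=2 count=0
After op 5 (write(10)): arr=[6 17 10 _] head=2 tail=3 count=1
After op 6 (write(19)): arr=[6 17 10 19] head=2 tail=0 count=2
After op 7 (write(16)): arr=[16 17 10 19] head=2 tail=1 count=3
After op 8 (write(3)): arr=[16 3 10 19] head=2 tail=2 count=4

Answer: 16 3 10 19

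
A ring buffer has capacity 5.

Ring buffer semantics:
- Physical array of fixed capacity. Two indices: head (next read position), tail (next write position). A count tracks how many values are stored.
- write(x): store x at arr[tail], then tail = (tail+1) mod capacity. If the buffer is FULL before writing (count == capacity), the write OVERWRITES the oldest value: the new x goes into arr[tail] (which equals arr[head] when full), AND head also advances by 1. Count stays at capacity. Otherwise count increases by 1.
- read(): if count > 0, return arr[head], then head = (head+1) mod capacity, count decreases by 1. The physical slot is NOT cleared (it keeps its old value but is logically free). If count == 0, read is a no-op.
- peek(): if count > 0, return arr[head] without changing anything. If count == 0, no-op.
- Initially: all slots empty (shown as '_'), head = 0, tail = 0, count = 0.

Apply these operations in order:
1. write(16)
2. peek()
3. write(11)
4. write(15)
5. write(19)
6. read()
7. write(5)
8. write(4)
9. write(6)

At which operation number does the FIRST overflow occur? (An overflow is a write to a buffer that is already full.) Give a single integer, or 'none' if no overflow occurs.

Answer: 9

Derivation:
After op 1 (write(16)): arr=[16 _ _ _ _] head=0 tail=1 count=1
After op 2 (peek()): arr=[16 _ _ _ _] head=0 tail=1 count=1
After op 3 (write(11)): arr=[16 11 _ _ _] head=0 tail=2 count=2
After op 4 (write(15)): arr=[16 11 15 _ _] head=0 tail=3 count=3
After op 5 (write(19)): arr=[16 11 15 19 _] head=0 tail=4 count=4
After op 6 (read()): arr=[16 11 15 19 _] head=1 tail=4 count=3
After op 7 (write(5)): arr=[16 11 15 19 5] head=1 tail=0 count=4
After op 8 (write(4)): arr=[4 11 15 19 5] head=1 tail=1 count=5
After op 9 (write(6)): arr=[4 6 15 19 5] head=2 tail=2 count=5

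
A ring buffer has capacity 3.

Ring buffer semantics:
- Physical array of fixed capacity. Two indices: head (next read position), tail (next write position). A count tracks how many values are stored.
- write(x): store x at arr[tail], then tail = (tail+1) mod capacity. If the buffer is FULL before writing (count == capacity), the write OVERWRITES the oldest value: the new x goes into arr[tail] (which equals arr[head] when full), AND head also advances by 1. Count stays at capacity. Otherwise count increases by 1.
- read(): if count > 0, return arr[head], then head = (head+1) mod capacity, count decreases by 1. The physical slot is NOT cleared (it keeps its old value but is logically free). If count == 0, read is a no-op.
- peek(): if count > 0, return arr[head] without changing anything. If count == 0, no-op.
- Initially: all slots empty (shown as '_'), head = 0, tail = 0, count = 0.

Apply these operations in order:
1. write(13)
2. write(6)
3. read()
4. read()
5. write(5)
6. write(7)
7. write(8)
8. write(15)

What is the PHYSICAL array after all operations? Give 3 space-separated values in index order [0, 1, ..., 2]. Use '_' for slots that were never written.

After op 1 (write(13)): arr=[13 _ _] head=0 tail=1 count=1
After op 2 (write(6)): arr=[13 6 _] head=0 tail=2 count=2
After op 3 (read()): arr=[13 6 _] head=1 tail=2 count=1
After op 4 (read()): arr=[13 6 _] head=2 tail=2 count=0
After op 5 (write(5)): arr=[13 6 5] head=2 tail=0 count=1
After op 6 (write(7)): arr=[7 6 5] head=2 tail=1 count=2
After op 7 (write(8)): arr=[7 8 5] head=2 tail=2 count=3
After op 8 (write(15)): arr=[7 8 15] head=0 tail=0 count=3

Answer: 7 8 15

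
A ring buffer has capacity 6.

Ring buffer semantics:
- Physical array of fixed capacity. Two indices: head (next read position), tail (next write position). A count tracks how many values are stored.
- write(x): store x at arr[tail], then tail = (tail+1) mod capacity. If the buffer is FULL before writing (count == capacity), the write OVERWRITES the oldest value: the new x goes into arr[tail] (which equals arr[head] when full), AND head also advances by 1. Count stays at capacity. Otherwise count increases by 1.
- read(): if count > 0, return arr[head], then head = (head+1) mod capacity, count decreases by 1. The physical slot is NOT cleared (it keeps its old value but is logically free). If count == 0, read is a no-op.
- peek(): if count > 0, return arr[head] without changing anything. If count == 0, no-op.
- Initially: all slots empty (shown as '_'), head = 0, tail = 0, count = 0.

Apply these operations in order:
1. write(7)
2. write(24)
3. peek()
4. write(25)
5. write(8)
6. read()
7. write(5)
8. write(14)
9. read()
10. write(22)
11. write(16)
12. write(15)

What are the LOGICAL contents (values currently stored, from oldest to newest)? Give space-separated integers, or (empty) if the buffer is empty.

After op 1 (write(7)): arr=[7 _ _ _ _ _] head=0 tail=1 count=1
After op 2 (write(24)): arr=[7 24 _ _ _ _] head=0 tail=2 count=2
After op 3 (peek()): arr=[7 24 _ _ _ _] head=0 tail=2 count=2
After op 4 (write(25)): arr=[7 24 25 _ _ _] head=0 tail=3 count=3
After op 5 (write(8)): arr=[7 24 25 8 _ _] head=0 tail=4 count=4
After op 6 (read()): arr=[7 24 25 8 _ _] head=1 tail=4 count=3
After op 7 (write(5)): arr=[7 24 25 8 5 _] head=1 tail=5 count=4
After op 8 (write(14)): arr=[7 24 25 8 5 14] head=1 tail=0 count=5
After op 9 (read()): arr=[7 24 25 8 5 14] head=2 tail=0 count=4
After op 10 (write(22)): arr=[22 24 25 8 5 14] head=2 tail=1 count=5
After op 11 (write(16)): arr=[22 16 25 8 5 14] head=2 tail=2 count=6
After op 12 (write(15)): arr=[22 16 15 8 5 14] head=3 tail=3 count=6

Answer: 8 5 14 22 16 15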